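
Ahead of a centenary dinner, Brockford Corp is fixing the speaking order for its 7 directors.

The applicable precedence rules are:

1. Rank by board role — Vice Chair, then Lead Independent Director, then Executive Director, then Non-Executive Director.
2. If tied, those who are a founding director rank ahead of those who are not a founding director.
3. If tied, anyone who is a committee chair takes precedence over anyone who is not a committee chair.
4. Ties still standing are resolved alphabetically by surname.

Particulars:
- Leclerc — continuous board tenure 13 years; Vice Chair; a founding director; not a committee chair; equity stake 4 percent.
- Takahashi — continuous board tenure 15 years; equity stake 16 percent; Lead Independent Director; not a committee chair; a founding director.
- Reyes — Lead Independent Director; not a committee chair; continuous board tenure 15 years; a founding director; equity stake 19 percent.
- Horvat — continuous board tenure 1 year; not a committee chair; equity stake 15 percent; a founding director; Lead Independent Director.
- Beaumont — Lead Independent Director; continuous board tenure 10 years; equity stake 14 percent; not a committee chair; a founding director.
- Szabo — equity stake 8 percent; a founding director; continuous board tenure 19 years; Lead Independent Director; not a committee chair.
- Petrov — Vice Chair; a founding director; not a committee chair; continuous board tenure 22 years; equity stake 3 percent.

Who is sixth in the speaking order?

Szabo

By board role: Leclerc and Petrov (Vice Chair); then Beaumont, Horvat, Reyes, Szabo and Takahashi (Lead Independent Director).
Leclerc and Petrov are each a founding director, so the next rule applies.
Leclerc and Petrov are each not a committee chair, so the next rule applies.
Among Leclerc and Petrov, alphabetically by surname: Leclerc before Petrov.
Beaumont, Horvat, Reyes, Szabo and Takahashi are each a founding director, so the next rule applies.
Beaumont, Horvat, Reyes, Szabo and Takahashi are each not a committee chair, so the next rule applies.
Among Beaumont, Horvat, Reyes, Szabo and Takahashi, alphabetically by surname: Beaumont before Horvat before Reyes before Szabo before Takahashi.
Order: Leclerc, Petrov, Beaumont, Horvat, Reyes, Szabo, Takahashi.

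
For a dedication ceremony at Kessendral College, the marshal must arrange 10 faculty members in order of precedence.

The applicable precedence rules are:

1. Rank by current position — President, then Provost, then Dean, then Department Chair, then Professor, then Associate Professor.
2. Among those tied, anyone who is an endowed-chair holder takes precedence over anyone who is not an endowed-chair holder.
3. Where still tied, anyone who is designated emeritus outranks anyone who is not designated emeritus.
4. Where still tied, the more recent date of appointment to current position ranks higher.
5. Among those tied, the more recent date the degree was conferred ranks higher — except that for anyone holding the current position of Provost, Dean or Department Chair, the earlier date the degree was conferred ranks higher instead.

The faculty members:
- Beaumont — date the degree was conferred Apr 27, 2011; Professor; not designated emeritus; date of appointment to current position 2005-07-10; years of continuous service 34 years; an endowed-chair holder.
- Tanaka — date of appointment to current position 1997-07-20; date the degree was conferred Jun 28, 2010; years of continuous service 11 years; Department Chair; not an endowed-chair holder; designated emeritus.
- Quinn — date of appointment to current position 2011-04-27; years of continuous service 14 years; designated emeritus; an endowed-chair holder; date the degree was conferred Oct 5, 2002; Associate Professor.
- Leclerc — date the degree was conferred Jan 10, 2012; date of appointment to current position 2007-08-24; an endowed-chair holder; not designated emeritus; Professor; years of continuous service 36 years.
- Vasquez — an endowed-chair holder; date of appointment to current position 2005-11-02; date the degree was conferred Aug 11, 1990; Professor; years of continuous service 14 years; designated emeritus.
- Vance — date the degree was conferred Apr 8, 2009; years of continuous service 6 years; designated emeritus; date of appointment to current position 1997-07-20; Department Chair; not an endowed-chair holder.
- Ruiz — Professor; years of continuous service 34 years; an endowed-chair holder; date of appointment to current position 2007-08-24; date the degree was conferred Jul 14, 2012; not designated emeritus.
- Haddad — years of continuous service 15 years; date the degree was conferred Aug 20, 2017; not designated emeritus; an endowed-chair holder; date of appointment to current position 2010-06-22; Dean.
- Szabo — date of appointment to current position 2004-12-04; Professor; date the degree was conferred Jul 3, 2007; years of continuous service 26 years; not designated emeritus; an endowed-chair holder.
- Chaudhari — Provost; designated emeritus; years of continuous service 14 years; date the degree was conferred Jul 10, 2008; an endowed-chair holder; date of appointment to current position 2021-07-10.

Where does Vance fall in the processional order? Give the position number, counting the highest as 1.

By current position: Chaudhari (Provost); then Haddad (Dean); then Vance and Tanaka (Department Chair); then Vasquez, Ruiz, Leclerc, Beaumont and Szabo (Professor); then Quinn (Associate Professor).
Vance and Tanaka are each not an endowed-chair holder, so the next rule applies.
Vance and Tanaka are each designated emeritus, so the next rule applies.
Vance and Tanaka both have date of appointment to current position 1997-07-20, so the next rule applies.
Among Vance and Tanaka, by date the degree was conferred (earlier first) (reversed rule for this group): Vance (Apr 8, 2009) before Tanaka (Jun 28, 2010).
Vasquez, Ruiz, Leclerc, Beaumont and Szabo are each an endowed-chair holder, so the next rule applies.
Among Vasquez, Ruiz, Leclerc, Beaumont and Szabo, designated emeritus before not designated emeritus: Vasquez (designated emeritus) before Ruiz, Leclerc, Beaumont and Szabo (not designated emeritus).
Among Ruiz, Leclerc, Beaumont and Szabo, by date of appointment to current position (later first): Ruiz and Leclerc (2007-08-24) before Beaumont (2005-07-10) before Szabo (2004-12-04).
Among Ruiz and Leclerc, by date the degree was conferred (later first): Ruiz (Jul 14, 2012) before Leclerc (Jan 10, 2012).
Order: Chaudhari, Haddad, Vance, Tanaka, Vasquez, Ruiz, Leclerc, Beaumont, Szabo, Quinn. So position 3.

3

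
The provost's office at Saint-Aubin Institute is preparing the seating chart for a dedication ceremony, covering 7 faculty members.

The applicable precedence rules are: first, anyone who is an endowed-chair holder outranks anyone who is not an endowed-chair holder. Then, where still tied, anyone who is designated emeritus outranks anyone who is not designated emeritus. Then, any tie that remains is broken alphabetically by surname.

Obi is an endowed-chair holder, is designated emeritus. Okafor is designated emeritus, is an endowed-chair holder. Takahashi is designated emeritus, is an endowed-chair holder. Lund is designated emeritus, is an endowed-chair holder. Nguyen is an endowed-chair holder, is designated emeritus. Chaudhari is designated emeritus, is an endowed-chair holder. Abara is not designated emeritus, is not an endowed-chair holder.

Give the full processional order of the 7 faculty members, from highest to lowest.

Chaudhari, Lund, Nguyen, Obi, Okafor, Takahashi, Abara

By the first rule: Chaudhari, Lund, Nguyen, Obi, Okafor and Takahashi (each an endowed-chair holder); then Abara (not an endowed-chair holder).
Chaudhari, Lund, Nguyen, Obi, Okafor and Takahashi are each designated emeritus, so the next rule applies.
Among Chaudhari, Lund, Nguyen, Obi, Okafor and Takahashi, alphabetically by surname: Chaudhari before Lund before Nguyen before Obi before Okafor before Takahashi.
Full order: Chaudhari, Lund, Nguyen, Obi, Okafor, Takahashi, Abara.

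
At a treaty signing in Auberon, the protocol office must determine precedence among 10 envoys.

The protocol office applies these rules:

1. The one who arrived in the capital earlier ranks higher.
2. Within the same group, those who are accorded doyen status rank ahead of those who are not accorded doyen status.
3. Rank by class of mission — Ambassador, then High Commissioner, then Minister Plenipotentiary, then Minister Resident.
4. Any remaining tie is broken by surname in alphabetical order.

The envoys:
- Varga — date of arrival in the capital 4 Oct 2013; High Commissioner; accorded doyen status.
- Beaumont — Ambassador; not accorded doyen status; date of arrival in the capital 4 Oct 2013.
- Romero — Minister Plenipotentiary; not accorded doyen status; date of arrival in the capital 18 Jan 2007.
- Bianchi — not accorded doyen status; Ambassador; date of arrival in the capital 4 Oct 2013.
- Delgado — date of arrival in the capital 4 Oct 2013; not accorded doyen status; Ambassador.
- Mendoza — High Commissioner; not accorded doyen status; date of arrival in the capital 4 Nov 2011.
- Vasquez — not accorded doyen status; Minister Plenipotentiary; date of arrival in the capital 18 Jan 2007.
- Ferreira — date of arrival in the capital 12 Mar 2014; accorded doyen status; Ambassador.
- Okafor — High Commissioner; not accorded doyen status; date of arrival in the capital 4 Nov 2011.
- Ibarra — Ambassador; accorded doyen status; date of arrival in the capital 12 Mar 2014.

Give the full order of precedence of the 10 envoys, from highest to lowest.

Romero, Vasquez, Mendoza, Okafor, Varga, Beaumont, Bianchi, Delgado, Ferreira, Ibarra

By date of arrival in the capital (earlier first): Romero and Vasquez (both 18 Jan 2007); then Mendoza and Okafor (both 4 Nov 2011); then Varga, Beaumont, Bianchi and Delgado (each 4 Oct 2013); then Ferreira and Ibarra (both 12 Mar 2014).
Romero and Vasquez are each not accorded doyen status, so the next rule applies.
Romero and Vasquez are each Minister Plenipotentiary, so the next rule applies.
Among Romero and Vasquez, alphabetically by surname: Romero before Vasquez.
Mendoza and Okafor are each not accorded doyen status, so the next rule applies.
Mendoza and Okafor are each High Commissioner, so the next rule applies.
Among Mendoza and Okafor, alphabetically by surname: Mendoza before Okafor.
Among Varga, Beaumont, Bianchi and Delgado, accorded doyen status before not accorded doyen status: Varga (accorded doyen status) before Beaumont, Bianchi and Delgado (not accorded doyen status).
Beaumont, Bianchi and Delgado are each Ambassador, so the next rule applies.
Among Beaumont, Bianchi and Delgado, alphabetically by surname: Beaumont before Bianchi before Delgado.
Ferreira and Ibarra are each accorded doyen status, so the next rule applies.
Ferreira and Ibarra are each Ambassador, so the next rule applies.
Among Ferreira and Ibarra, alphabetically by surname: Ferreira before Ibarra.
Full order: Romero, Vasquez, Mendoza, Okafor, Varga, Beaumont, Bianchi, Delgado, Ferreira, Ibarra.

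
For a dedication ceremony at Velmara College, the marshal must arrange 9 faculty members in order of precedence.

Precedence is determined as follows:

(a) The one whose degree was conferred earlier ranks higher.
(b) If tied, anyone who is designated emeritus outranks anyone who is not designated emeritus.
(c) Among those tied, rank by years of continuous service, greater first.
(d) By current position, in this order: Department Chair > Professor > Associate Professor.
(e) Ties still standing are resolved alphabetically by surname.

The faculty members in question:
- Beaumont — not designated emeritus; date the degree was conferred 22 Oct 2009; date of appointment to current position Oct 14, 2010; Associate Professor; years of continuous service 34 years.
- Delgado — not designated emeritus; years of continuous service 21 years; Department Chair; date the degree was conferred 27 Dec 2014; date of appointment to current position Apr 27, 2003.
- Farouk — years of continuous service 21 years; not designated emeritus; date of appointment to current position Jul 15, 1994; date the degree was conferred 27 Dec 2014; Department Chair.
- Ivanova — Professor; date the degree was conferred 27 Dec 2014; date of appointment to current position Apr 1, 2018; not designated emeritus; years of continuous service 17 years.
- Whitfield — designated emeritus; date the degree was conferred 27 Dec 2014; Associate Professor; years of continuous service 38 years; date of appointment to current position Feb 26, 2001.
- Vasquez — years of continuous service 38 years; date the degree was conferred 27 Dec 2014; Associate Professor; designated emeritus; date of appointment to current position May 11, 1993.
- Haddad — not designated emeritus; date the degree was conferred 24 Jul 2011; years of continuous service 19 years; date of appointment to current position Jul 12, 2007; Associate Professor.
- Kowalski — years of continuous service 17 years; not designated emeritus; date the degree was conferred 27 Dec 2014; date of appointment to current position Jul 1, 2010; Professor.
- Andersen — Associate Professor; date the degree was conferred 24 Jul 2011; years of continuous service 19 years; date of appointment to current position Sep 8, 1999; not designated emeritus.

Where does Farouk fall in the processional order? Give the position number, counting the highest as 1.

By date the degree was conferred (earlier first): Beaumont (22 Oct 2009); then Andersen and Haddad (both 24 Jul 2011); then Vasquez, Whitfield, Delgado, Farouk, Ivanova and Kowalski (each 27 Dec 2014).
Andersen and Haddad are each not designated emeritus, so the next rule applies.
Andersen and Haddad both have years of continuous service 19 years, so the next rule applies.
Andersen and Haddad are each Associate Professor, so the next rule applies.
Among Andersen and Haddad, alphabetically by surname: Andersen before Haddad.
Among Vasquez, Whitfield, Delgado, Farouk, Ivanova and Kowalski, designated emeritus before not designated emeritus: Vasquez and Whitfield (designated emeritus) before Delgado, Farouk, Ivanova and Kowalski (not designated emeritus).
Vasquez and Whitfield both have years of continuous service 38 years, so the next rule applies.
Vasquez and Whitfield are each Associate Professor, so the next rule applies.
Among Vasquez and Whitfield, alphabetically by surname: Vasquez before Whitfield.
Among Delgado, Farouk, Ivanova and Kowalski, by years of continuous service (higher first): Delgado and Farouk (21 years) before Ivanova and Kowalski (17 years).
Delgado and Farouk are each Department Chair, so the next rule applies.
Among Delgado and Farouk, alphabetically by surname: Delgado before Farouk.
Ivanova and Kowalski are each Professor, so the next rule applies.
Among Ivanova and Kowalski, alphabetically by surname: Ivanova before Kowalski.
Order: Beaumont, Andersen, Haddad, Vasquez, Whitfield, Delgado, Farouk, Ivanova, Kowalski. So position 7.

7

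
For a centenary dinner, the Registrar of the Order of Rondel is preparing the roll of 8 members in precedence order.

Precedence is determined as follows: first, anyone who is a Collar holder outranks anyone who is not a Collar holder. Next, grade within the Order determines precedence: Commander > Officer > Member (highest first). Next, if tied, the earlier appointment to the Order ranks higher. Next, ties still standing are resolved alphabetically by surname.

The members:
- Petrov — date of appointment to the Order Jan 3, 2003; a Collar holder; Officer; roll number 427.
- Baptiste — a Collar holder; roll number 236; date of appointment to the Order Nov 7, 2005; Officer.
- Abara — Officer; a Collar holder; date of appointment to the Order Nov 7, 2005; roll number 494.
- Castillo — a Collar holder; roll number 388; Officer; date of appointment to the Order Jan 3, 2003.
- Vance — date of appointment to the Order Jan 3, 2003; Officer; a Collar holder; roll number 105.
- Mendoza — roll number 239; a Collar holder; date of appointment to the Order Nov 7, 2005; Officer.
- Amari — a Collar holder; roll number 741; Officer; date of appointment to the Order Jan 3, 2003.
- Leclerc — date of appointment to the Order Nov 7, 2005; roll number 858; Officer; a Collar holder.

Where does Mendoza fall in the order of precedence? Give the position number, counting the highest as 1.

By the first rule: Amari, Castillo, Petrov, Vance, Abara, Baptiste, Leclerc and Mendoza (each a Collar holder).
Amari, Castillo, Petrov, Vance, Abara, Baptiste, Leclerc and Mendoza are each Officer, so the next rule applies.
Among Amari, Castillo, Petrov, Vance, Abara, Baptiste, Leclerc and Mendoza, by date of appointment to the Order (earlier first): Amari, Castillo, Petrov and Vance (Jan 3, 2003) before Abara, Baptiste, Leclerc and Mendoza (Nov 7, 2005).
Among Amari, Castillo, Petrov and Vance, alphabetically by surname: Amari before Castillo before Petrov before Vance.
Among Abara, Baptiste, Leclerc and Mendoza, alphabetically by surname: Abara before Baptiste before Leclerc before Mendoza.
Order: Amari, Castillo, Petrov, Vance, Abara, Baptiste, Leclerc, Mendoza. So position 8.

8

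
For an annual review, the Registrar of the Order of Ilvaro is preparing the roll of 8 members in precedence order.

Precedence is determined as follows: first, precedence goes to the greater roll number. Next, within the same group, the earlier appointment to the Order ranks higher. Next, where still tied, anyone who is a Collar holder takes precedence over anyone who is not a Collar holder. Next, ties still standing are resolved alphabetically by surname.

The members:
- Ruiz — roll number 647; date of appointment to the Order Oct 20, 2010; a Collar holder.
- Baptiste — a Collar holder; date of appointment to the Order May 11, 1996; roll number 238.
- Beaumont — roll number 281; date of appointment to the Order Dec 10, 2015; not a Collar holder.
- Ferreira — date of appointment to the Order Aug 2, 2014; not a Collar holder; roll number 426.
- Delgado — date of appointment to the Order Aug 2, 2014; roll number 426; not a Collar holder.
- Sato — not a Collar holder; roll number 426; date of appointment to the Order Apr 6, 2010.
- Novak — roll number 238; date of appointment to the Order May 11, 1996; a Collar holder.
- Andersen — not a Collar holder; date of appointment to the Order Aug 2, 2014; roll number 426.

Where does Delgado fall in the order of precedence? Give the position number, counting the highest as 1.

4

By roll number (higher first): Ruiz (647); then Sato, Andersen, Delgado and Ferreira (each 426); then Beaumont (281); then Baptiste and Novak (both 238).
Among Sato, Andersen, Delgado and Ferreira, by date of appointment to the Order (earlier first): Sato (Apr 6, 2010) before Andersen, Delgado and Ferreira (Aug 2, 2014).
Andersen, Delgado and Ferreira are each not a Collar holder, so the next rule applies.
Among Andersen, Delgado and Ferreira, alphabetically by surname: Andersen before Delgado before Ferreira.
Baptiste and Novak both have date of appointment to the Order May 11, 1996, so the next rule applies.
Baptiste and Novak are each a Collar holder, so the next rule applies.
Among Baptiste and Novak, alphabetically by surname: Baptiste before Novak.
Order: Ruiz, Sato, Andersen, Delgado, Ferreira, Beaumont, Baptiste, Novak. So position 4.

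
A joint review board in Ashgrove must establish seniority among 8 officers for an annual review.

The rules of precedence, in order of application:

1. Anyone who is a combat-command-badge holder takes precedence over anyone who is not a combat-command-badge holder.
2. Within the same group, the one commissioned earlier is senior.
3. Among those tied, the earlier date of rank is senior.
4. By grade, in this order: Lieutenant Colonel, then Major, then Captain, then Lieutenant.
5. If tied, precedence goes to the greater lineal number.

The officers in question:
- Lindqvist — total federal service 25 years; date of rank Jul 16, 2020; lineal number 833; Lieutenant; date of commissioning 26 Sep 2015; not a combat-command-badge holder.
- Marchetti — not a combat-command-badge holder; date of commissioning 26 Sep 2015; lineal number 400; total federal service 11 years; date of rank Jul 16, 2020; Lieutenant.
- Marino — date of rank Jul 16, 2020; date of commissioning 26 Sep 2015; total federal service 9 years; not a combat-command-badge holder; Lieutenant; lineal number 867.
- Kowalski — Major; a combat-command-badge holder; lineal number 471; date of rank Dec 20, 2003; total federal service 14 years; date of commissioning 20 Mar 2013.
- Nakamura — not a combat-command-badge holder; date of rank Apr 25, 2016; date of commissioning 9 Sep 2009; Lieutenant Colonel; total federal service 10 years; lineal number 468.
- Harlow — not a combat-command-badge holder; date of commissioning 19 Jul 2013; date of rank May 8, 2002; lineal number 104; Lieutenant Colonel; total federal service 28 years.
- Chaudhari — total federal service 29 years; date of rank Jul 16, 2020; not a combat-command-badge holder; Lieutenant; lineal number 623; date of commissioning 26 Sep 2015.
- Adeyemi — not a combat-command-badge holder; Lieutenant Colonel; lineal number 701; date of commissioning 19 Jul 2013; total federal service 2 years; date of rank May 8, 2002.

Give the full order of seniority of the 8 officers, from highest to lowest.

Kowalski, Nakamura, Adeyemi, Harlow, Marino, Lindqvist, Chaudhari, Marchetti

By the first rule: Kowalski (a combat-command-badge holder); then Nakamura, Adeyemi, Harlow, Marino, Lindqvist, Chaudhari and Marchetti (each not a combat-command-badge holder).
Among Nakamura, Adeyemi, Harlow, Marino, Lindqvist, Chaudhari and Marchetti, by date of commissioning (earlier first): Nakamura (9 Sep 2009) before Adeyemi and Harlow (19 Jul 2013) before Marino, Lindqvist, Chaudhari and Marchetti (26 Sep 2015).
Adeyemi and Harlow both have date of rank May 8, 2002, so the next rule applies.
Adeyemi and Harlow are each Lieutenant Colonel, so the next rule applies.
Among Adeyemi and Harlow, by lineal number (higher first): Adeyemi (701) before Harlow (104).
Marino, Lindqvist, Chaudhari and Marchetti all have date of rank Jul 16, 2020, so the next rule applies.
Marino, Lindqvist, Chaudhari and Marchetti are each Lieutenant, so the next rule applies.
Among Marino, Lindqvist, Chaudhari and Marchetti, by lineal number (higher first): Marino (867) before Lindqvist (833) before Chaudhari (623) before Marchetti (400).
Full order: Kowalski, Nakamura, Adeyemi, Harlow, Marino, Lindqvist, Chaudhari, Marchetti.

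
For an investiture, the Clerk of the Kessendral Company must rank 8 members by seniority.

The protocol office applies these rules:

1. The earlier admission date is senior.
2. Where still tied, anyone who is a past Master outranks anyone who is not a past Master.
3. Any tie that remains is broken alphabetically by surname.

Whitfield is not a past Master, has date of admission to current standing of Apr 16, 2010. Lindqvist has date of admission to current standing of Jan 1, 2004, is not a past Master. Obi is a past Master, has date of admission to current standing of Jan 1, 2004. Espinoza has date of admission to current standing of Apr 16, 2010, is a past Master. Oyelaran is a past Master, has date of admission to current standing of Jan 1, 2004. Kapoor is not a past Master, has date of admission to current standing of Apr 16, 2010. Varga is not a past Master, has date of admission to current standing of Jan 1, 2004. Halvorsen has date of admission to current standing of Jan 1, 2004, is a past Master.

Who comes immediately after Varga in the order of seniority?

By date of admission to current standing (earlier first): Halvorsen, Obi, Oyelaran, Lindqvist and Varga (each Jan 1, 2004); then Espinoza, Kapoor and Whitfield (each Apr 16, 2010).
Among Halvorsen, Obi, Oyelaran, Lindqvist and Varga, a past Master before not a past Master: Halvorsen, Obi and Oyelaran (a past Master) before Lindqvist and Varga (not a past Master).
Among Halvorsen, Obi and Oyelaran, alphabetically by surname: Halvorsen before Obi before Oyelaran.
Among Lindqvist and Varga, alphabetically by surname: Lindqvist before Varga.
Among Espinoza, Kapoor and Whitfield, a past Master before not a past Master: Espinoza (a past Master) before Kapoor and Whitfield (not a past Master).
Among Kapoor and Whitfield, alphabetically by surname: Kapoor before Whitfield.
Order: Halvorsen, Obi, Oyelaran, Lindqvist, Varga, Espinoza, Kapoor, Whitfield.

Espinoza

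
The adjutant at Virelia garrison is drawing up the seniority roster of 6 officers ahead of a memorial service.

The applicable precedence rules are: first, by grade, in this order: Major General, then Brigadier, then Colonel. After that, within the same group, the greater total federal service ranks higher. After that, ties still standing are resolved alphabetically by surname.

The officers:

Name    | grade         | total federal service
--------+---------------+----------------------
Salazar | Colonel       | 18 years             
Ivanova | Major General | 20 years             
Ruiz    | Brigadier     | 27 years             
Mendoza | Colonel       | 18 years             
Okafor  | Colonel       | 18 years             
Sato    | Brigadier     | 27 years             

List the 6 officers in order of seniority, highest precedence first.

By grade: Ivanova (Major General); then Ruiz and Sato (Brigadier); then Mendoza, Okafor and Salazar (Colonel).
Ruiz and Sato both have total federal service 27 years, so the next rule applies.
Among Ruiz and Sato, alphabetically by surname: Ruiz before Sato.
Mendoza, Okafor and Salazar all have total federal service 18 years, so the next rule applies.
Among Mendoza, Okafor and Salazar, alphabetically by surname: Mendoza before Okafor before Salazar.
Full order: Ivanova, Ruiz, Sato, Mendoza, Okafor, Salazar.

Ivanova, Ruiz, Sato, Mendoza, Okafor, Salazar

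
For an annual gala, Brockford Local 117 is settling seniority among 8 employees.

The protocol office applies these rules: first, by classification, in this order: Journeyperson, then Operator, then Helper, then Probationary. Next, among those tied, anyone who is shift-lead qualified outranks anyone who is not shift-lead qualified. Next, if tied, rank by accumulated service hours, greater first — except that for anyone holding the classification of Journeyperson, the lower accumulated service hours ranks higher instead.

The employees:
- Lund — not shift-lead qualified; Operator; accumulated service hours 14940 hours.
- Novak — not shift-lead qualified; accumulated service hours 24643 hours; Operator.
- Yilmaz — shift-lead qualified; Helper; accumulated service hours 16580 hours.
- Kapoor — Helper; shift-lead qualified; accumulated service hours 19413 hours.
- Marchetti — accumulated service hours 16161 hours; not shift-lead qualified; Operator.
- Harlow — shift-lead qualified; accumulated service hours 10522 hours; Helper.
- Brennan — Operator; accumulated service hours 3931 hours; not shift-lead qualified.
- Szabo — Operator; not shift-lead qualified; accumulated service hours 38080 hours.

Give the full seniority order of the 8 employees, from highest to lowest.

Szabo, Novak, Marchetti, Lund, Brennan, Kapoor, Yilmaz, Harlow

By classification: Szabo, Novak, Marchetti, Lund and Brennan (Operator); then Kapoor, Yilmaz and Harlow (Helper).
Szabo, Novak, Marchetti, Lund and Brennan are each not shift-lead qualified, so the next rule applies.
Among Szabo, Novak, Marchetti, Lund and Brennan, by accumulated service hours (higher first): Szabo (38080 hours) before Novak (24643 hours) before Marchetti (16161 hours) before Lund (14940 hours) before Brennan (3931 hours).
Kapoor, Yilmaz and Harlow are each shift-lead qualified, so the next rule applies.
Among Kapoor, Yilmaz and Harlow, by accumulated service hours (higher first): Kapoor (19413 hours) before Yilmaz (16580 hours) before Harlow (10522 hours).
Full order: Szabo, Novak, Marchetti, Lund, Brennan, Kapoor, Yilmaz, Harlow.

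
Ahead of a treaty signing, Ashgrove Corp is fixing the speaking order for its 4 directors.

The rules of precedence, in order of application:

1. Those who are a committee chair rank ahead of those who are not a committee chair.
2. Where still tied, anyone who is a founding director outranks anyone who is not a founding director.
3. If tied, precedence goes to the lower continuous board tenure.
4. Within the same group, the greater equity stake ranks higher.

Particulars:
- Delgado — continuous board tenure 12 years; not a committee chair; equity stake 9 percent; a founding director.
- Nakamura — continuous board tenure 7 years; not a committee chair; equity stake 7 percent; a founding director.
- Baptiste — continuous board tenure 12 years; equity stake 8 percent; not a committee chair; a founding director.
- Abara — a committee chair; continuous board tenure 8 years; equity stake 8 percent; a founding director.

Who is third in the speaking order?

By the first rule: Abara (a committee chair); then Nakamura, Delgado and Baptiste (each not a committee chair).
Nakamura, Delgado and Baptiste are each a founding director, so the next rule applies.
Among Nakamura, Delgado and Baptiste, by continuous board tenure (lower first): Nakamura (7 years) before Delgado and Baptiste (12 years).
Among Delgado and Baptiste, by equity stake (higher first): Delgado (9 percent) before Baptiste (8 percent).
Order: Abara, Nakamura, Delgado, Baptiste.

Delgado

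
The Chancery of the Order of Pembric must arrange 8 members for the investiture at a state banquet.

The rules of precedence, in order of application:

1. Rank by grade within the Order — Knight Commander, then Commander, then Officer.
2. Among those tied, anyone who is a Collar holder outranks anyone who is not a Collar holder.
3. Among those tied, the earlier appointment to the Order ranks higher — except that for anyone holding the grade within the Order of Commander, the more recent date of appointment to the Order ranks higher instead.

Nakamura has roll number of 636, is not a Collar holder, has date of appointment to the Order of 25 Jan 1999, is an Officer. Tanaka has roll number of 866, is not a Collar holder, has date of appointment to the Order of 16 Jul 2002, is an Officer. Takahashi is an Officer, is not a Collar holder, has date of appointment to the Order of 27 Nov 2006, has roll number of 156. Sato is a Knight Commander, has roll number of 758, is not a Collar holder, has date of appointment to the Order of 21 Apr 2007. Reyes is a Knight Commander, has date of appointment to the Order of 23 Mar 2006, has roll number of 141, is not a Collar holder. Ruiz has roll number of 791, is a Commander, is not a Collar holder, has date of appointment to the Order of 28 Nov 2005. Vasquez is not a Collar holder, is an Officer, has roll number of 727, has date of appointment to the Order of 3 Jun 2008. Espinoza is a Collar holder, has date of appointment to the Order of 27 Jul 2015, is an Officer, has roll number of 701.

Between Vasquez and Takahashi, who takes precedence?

Takahashi

By grade within the Order: Reyes and Sato (Knight Commander); then Ruiz (Commander); then Espinoza, Nakamura, Tanaka, Takahashi and Vasquez (Officer).
Reyes and Sato are each not a Collar holder, so the next rule applies.
Among Reyes and Sato, by date of appointment to the Order (earlier first): Reyes (23 Mar 2006) before Sato (21 Apr 2007).
Among Espinoza, Nakamura, Tanaka, Takahashi and Vasquez, a Collar holder before not a Collar holder: Espinoza (a Collar holder) before Nakamura, Tanaka, Takahashi and Vasquez (not a Collar holder).
Among Nakamura, Tanaka, Takahashi and Vasquez, by date of appointment to the Order (earlier first): Nakamura (25 Jan 1999) before Tanaka (16 Jul 2002) before Takahashi (27 Nov 2006) before Vasquez (3 Jun 2008).
So Takahashi takes precedence.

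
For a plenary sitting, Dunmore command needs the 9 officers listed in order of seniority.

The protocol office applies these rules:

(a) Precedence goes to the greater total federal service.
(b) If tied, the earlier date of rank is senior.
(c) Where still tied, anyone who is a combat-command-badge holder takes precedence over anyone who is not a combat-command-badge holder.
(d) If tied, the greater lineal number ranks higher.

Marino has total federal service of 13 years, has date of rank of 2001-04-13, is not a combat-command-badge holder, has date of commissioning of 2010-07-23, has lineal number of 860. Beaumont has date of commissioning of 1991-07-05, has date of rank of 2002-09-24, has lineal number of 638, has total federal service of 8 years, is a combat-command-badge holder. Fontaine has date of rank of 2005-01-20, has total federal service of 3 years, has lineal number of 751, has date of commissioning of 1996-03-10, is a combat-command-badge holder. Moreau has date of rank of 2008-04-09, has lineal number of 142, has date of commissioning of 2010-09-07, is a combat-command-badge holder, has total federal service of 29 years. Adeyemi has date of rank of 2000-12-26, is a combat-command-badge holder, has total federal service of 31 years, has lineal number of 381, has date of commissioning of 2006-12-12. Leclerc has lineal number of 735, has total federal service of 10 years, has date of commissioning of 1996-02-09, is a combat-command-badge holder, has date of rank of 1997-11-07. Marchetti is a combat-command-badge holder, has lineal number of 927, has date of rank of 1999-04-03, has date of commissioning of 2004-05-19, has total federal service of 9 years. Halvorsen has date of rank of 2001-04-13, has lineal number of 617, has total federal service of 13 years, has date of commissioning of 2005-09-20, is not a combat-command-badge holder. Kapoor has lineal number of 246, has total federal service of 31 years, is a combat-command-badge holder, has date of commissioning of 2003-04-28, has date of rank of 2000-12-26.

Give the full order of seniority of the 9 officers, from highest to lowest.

Adeyemi, Kapoor, Moreau, Marino, Halvorsen, Leclerc, Marchetti, Beaumont, Fontaine

By total federal service (higher first): Adeyemi and Kapoor (both 31 years); then Moreau (29 years); then Marino and Halvorsen (both 13 years); then Leclerc (10 years); then Marchetti (9 years); then Beaumont (8 years); then Fontaine (3 years).
Adeyemi and Kapoor both have date of rank 2000-12-26, so the next rule applies.
Adeyemi and Kapoor are each a combat-command-badge holder, so the next rule applies.
Among Adeyemi and Kapoor, by lineal number (higher first): Adeyemi (381) before Kapoor (246).
Marino and Halvorsen both have date of rank 2001-04-13, so the next rule applies.
Marino and Halvorsen are each not a combat-command-badge holder, so the next rule applies.
Among Marino and Halvorsen, by lineal number (higher first): Marino (860) before Halvorsen (617).
Full order: Adeyemi, Kapoor, Moreau, Marino, Halvorsen, Leclerc, Marchetti, Beaumont, Fontaine.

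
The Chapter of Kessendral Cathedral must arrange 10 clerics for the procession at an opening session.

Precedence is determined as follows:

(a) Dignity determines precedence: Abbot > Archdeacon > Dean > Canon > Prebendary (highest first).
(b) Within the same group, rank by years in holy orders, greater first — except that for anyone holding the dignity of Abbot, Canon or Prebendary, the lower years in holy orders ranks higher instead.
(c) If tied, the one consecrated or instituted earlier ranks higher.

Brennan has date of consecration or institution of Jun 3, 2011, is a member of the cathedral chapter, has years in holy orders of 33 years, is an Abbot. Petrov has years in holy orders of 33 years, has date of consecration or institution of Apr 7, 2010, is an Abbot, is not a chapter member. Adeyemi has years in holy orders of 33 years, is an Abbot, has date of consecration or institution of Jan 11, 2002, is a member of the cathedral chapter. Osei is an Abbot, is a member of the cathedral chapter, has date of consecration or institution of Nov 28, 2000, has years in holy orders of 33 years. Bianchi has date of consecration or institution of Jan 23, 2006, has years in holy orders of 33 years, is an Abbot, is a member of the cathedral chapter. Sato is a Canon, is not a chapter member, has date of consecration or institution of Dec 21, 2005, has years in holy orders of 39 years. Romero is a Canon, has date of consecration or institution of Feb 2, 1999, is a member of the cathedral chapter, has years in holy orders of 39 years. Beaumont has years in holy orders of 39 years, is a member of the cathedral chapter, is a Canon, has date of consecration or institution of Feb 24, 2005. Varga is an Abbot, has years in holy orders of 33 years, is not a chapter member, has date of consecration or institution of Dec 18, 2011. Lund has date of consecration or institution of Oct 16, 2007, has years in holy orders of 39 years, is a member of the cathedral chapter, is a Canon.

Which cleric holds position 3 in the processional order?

By dignity: Osei, Adeyemi, Bianchi, Petrov, Brennan and Varga (Abbot); then Romero, Beaumont, Sato and Lund (Canon).
Osei, Adeyemi, Bianchi, Petrov, Brennan and Varga all have years in holy orders 33 years, so the next rule applies.
Among Osei, Adeyemi, Bianchi, Petrov, Brennan and Varga, by date of consecration or institution (earlier first): Osei (Nov 28, 2000) before Adeyemi (Jan 11, 2002) before Bianchi (Jan 23, 2006) before Petrov (Apr 7, 2010) before Brennan (Jun 3, 2011) before Varga (Dec 18, 2011).
Romero, Beaumont, Sato and Lund all have years in holy orders 39 years, so the next rule applies.
Among Romero, Beaumont, Sato and Lund, by date of consecration or institution (earlier first): Romero (Feb 2, 1999) before Beaumont (Feb 24, 2005) before Sato (Dec 21, 2005) before Lund (Oct 16, 2007).
Order: Osei, Adeyemi, Bianchi, Petrov, Brennan, Varga, Romero, Beaumont, Sato, Lund.

Bianchi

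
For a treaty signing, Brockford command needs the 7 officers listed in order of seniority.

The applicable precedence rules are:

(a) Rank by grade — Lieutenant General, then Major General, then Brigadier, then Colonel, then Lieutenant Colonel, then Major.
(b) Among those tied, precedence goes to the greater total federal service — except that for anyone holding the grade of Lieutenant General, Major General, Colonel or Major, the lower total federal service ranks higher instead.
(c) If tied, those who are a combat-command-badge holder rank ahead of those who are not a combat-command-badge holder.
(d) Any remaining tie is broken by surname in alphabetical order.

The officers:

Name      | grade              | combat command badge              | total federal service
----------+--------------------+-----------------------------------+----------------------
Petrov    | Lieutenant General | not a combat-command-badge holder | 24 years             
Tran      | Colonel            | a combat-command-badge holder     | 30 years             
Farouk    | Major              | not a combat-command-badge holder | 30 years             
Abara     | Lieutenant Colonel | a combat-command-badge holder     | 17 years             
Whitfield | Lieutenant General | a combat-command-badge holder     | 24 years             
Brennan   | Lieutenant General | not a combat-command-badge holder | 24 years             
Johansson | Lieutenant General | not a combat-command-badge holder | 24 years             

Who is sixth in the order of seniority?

Abara

By grade: Whitfield, Brennan, Johansson and Petrov (Lieutenant General); then Tran (Colonel); then Abara (Lieutenant Colonel); then Farouk (Major).
Whitfield, Brennan, Johansson and Petrov all have total federal service 24 years, so the next rule applies.
Among Whitfield, Brennan, Johansson and Petrov, a combat-command-badge holder before not a combat-command-badge holder: Whitfield (a combat-command-badge holder) before Brennan, Johansson and Petrov (not a combat-command-badge holder).
Among Brennan, Johansson and Petrov, alphabetically by surname: Brennan before Johansson before Petrov.
Order: Whitfield, Brennan, Johansson, Petrov, Tran, Abara, Farouk.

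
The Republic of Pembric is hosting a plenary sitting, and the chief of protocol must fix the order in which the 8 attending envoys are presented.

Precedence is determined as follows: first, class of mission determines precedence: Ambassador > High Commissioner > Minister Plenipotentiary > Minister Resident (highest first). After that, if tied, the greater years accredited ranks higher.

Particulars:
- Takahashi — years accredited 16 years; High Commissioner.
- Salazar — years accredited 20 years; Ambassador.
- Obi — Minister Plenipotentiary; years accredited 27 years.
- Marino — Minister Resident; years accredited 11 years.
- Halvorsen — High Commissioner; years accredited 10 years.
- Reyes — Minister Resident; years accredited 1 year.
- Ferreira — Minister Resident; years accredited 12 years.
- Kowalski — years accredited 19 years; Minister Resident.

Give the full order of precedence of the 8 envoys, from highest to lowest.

Salazar, Takahashi, Halvorsen, Obi, Kowalski, Ferreira, Marino, Reyes

By class of mission: Salazar (Ambassador); then Takahashi and Halvorsen (High Commissioner); then Obi (Minister Plenipotentiary); then Kowalski, Ferreira, Marino and Reyes (Minister Resident).
Among Takahashi and Halvorsen, by years accredited (higher first): Takahashi (16 years) before Halvorsen (10 years).
Among Kowalski, Ferreira, Marino and Reyes, by years accredited (higher first): Kowalski (19 years) before Ferreira (12 years) before Marino (11 years) before Reyes (1 year).
Full order: Salazar, Takahashi, Halvorsen, Obi, Kowalski, Ferreira, Marino, Reyes.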